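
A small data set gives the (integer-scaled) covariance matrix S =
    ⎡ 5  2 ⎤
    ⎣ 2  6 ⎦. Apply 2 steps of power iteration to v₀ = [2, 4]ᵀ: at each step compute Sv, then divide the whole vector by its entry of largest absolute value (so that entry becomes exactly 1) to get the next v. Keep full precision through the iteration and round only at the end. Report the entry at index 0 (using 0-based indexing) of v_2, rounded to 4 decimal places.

0.7157

Sv0 = (18.00000, 28.00000); divide by 28.00000 → v1 = (0.64286, 1.00000)
Sv1 = (5.21429, 7.28571); divide by 7.28571 → v2 = (0.71569, 1.00000)
Requested entry of v2: 146/204 = 0.7157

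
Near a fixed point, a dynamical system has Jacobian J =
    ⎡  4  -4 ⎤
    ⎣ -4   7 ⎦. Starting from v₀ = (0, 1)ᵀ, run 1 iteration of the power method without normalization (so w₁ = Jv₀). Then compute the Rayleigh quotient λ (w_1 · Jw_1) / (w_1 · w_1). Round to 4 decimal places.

9.7077

w1 = Jv₀ = (4·0 + (-4)·1; (-4)·0 + 7·1) = (-4, 7)
Jw1 = (-44, 65)
w1·Jw1 = (-4)·(-44) + 7·65 = 631; w1·w1 = (-4)·(-4) + 7·7 = 65
λ ≈ 631/65 = 9.7077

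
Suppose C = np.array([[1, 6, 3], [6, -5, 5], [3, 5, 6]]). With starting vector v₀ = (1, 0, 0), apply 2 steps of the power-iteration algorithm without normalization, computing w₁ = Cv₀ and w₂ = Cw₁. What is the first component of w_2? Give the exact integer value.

w1 = Cv₀ = (1·1 + 6·0 + 3·0; 6·1 + (-5)·0 + 5·0; 3·1 + 5·0 + 6·0) = (1, 6, 3)
w2 = Cw1 = (1·1 + 6·6 + 3·3; 6·1 + (-5)·6 + 5·3; 3·1 + 5·6 + 6·3) = (46, -9, 51)
The requested component of w2 is 46.

46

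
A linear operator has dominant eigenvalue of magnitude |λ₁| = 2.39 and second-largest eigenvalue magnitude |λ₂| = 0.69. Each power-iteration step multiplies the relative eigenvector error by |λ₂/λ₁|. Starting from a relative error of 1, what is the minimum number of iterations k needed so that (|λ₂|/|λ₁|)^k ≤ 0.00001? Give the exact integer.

|λ₂/λ₁| = 0.69/2.39 = 0.28870
Need k ≥ ln(0.00001) / ln(0.28870) = -11.5129 / -1.2424 ≈ 9.267
Smallest integer k satisfying the bound: 10

10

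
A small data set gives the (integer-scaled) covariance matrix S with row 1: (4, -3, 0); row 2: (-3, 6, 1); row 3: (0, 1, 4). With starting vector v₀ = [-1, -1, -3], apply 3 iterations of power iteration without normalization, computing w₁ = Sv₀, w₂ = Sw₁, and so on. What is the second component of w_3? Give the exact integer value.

w1 = Sv₀ = (4·(-1) + (-3)·(-1) + 0·(-3); (-3)·(-1) + 6·(-1) + 1·(-3); 0·(-1) + 1·(-1) + 4·(-3)) = (-1, -6, -13)
w2 = Sw1 = (4·(-1) + (-3)·(-6) + 0·(-13); (-3)·(-1) + 6·(-6) + 1·(-13); 0·(-1) + 1·(-6) + 4·(-13)) = (14, -46, -58)
w3 = Sw2 = (194, -376, -278)
The requested component of w3 is -376.

-376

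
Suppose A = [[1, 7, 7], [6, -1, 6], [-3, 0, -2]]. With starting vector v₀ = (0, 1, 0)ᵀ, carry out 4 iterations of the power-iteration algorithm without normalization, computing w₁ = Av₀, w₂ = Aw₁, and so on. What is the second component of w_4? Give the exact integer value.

1345

w1 = Av₀ = (1·0 + 7·1 + 7·0; 6·0 + (-1)·1 + 6·0; (-3)·0 + 0·1 + (-2)·0) = (7, -1, 0)
w2 = Aw1 = (1·7 + 7·(-1) + 7·0; 6·7 + (-1)·(-1) + 6·0; (-3)·7 + 0·(-1) + (-2)·0) = (0, 43, -21)
w3 = Aw2 = (154, -169, 42)
w4 = Aw3 = (-735, 1345, -546)
The requested component of w4 is 1345.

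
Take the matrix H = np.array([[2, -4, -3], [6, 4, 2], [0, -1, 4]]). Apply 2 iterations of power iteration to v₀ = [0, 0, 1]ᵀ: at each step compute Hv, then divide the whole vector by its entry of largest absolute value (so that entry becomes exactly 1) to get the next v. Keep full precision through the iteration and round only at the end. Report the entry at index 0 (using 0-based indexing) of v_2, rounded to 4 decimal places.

Hv0 = (-3.00000, 2.00000, 4.00000); divide by 4.00000 → v1 = (-0.75000, 0.50000, 1.00000)
Hv1 = (-6.50000, -0.50000, 3.50000); divide by -6.50000 → v2 = (1.00000, 0.07692, -0.53846)
Requested entry of v2: -26/-26 = 1.0000

1.0000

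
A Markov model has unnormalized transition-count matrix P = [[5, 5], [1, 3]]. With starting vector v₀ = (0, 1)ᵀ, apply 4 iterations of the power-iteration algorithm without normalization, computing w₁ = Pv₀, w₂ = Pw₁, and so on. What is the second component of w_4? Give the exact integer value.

w1 = Pv₀ = (5·0 + 5·1; 1·0 + 3·1) = (5, 3)
w2 = Pw1 = (5·5 + 5·3; 1·5 + 3·3) = (40, 14)
w3 = Pw2 = (270, 82)
w4 = Pw3 = (1760, 516)
The requested component of w4 is 516.

516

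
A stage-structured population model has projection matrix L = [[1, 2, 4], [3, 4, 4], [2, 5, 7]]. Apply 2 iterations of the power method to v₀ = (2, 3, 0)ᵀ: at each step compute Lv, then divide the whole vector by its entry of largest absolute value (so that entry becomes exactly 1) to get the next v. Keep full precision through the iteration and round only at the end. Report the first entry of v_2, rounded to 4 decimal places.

0.5021

Lv0 = (8.00000, 18.00000, 19.00000); divide by 19.00000 → v1 = (0.42105, 0.94737, 1.00000)
Lv1 = (6.31579, 9.05263, 12.57895); divide by 12.57895 → v2 = (0.50209, 0.71967, 1.00000)
Requested entry of v2: 120/239 = 0.5021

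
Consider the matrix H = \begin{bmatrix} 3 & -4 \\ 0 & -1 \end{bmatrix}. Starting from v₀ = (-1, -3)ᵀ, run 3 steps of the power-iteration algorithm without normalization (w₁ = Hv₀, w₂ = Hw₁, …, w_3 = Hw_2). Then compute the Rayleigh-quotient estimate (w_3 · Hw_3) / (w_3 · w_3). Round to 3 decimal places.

w1 = Hv₀ = (3·(-1) + (-4)·(-3); 0·(-1) + (-1)·(-3)) = (9, 3)
w2 = Hw1 = (3·9 + (-4)·3; 0·9 + (-1)·3) = (15, -3)
w3 = Hw2 = (57, 3)
Hw3 = (159, -3)
w3·Hw3 = 57·159 + 3·(-3) = 9054; w3·w3 = 57·57 + 3·3 = 3258
λ ≈ 9054/3258 = 2.779

2.779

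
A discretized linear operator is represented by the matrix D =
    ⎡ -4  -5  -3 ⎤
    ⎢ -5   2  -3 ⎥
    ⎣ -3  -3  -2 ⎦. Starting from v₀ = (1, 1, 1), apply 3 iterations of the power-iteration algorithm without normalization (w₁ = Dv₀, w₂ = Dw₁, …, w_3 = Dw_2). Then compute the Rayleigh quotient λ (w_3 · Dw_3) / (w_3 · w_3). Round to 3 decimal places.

w1 = Dv₀ = ((-4)·1 + (-5)·1 + (-3)·1; (-5)·1 + 2·1 + (-3)·1; (-3)·1 + (-3)·1 + (-2)·1) = (-12, -6, -8)
w2 = Dw1 = ((-4)·(-12) + (-5)·(-6) + (-3)·(-8); (-5)·(-12) + 2·(-6) + (-3)·(-8); (-3)·(-12) + (-3)·(-6) + (-2)·(-8)) = (102, 72, 70)
w3 = Dw2 = (-978, -576, -662)
Dw3 = (8778, 5724, 5986)
w3·Dw3 = (-978)·8778 + (-576)·5724 + (-662)·5986 = -15844640; w3·w3 = (-978)·(-978) + (-576)·(-576) + (-662)·(-662) = 1726504
λ ≈ -15844640/1726504 = -9.177

-9.177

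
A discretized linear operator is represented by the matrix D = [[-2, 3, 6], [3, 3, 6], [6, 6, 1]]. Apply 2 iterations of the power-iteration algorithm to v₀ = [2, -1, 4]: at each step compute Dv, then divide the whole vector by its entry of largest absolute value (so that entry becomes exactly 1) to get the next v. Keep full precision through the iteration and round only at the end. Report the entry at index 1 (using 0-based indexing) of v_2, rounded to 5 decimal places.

Dv0 = (17.000000, 27.000000, 10.000000); divide by 27.000000 → v1 = (0.629630, 1.000000, 0.370370)
Dv1 = (3.962963, 7.111111, 10.148148); divide by 10.148148 → v2 = (0.390511, 0.700730, 1.000000)
Requested entry of v2: 192/274 = 0.70073

0.70073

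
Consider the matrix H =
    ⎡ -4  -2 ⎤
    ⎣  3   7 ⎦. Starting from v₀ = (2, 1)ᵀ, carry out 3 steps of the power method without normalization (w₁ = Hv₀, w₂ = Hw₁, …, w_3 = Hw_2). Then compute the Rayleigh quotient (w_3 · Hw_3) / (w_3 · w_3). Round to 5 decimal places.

w1 = Hv₀ = (-10, 13)
w2 = Hw1 = (14, 61)
w3 = Hw2 = (-178, 469)
Hw3 = (-226, 2749)
w3·Hw3 = (-178)·(-226) + 469·2749 = 1329509; w3·w3 = (-178)·(-178) + 469·469 = 251645
λ ≈ 1329509/251645 = 5.28327

5.28327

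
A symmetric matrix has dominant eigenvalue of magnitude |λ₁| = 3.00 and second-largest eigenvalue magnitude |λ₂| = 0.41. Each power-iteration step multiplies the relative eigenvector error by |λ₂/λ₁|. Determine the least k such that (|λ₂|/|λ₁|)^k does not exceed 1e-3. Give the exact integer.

4

|λ₂/λ₁| = 0.41/3.00 = 0.13667
Need k ≥ ln(1e-3) / ln(0.13667) = -6.9078 / -1.9902 ≈ 3.471
Smallest integer k satisfying the bound: 4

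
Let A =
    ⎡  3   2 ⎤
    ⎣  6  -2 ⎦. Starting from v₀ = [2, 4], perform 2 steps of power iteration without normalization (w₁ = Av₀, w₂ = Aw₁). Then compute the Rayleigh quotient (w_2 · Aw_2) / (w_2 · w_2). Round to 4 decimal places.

w1 = Av₀ = (14, 4)
w2 = Aw1 = (50, 76)
Aw2 = (302, 148)
w2·Aw2 = 50·302 + 76·148 = 26348; w2·w2 = 50·50 + 76·76 = 8276
λ ≈ 26348/8276 = 3.1837

λ ≈ 3.1837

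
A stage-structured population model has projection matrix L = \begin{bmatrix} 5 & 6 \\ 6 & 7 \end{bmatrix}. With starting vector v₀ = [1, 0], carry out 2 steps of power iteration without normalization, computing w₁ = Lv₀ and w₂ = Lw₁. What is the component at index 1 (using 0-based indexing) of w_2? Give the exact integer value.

72

w1 = Lv₀ = (5·1 + 6·0; 6·1 + 7·0) = (5, 6)
w2 = Lw1 = (5·5 + 6·6; 6·5 + 7·6) = (61, 72)
The requested component of w2 is 72.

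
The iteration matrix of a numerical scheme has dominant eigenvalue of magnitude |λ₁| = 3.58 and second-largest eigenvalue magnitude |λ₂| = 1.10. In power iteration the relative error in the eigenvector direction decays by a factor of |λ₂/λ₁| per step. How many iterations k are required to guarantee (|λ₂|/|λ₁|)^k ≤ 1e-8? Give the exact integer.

|λ₂/λ₁| = 1.10/3.58 = 0.30726
Need k ≥ ln(1e-8) / ln(0.30726) = -18.4207 / -1.1801 ≈ 15.610
Smallest integer k satisfying the bound: 16

16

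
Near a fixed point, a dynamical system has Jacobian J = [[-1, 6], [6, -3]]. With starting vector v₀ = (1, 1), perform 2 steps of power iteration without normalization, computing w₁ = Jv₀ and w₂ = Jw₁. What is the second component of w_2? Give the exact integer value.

21

w1 = Jv₀ = (5, 3)
w2 = Jw1 = (13, 21)
The requested component of w2 is 21.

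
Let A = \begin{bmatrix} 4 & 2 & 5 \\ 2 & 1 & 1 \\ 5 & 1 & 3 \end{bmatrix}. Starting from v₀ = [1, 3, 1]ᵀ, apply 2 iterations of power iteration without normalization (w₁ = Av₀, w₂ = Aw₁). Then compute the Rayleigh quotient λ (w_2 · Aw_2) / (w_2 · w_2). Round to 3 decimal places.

λ ≈ 9.098

w1 = Av₀ = (4·1 + 2·3 + 5·1; 2·1 + 1·3 + 1·1; 5·1 + 1·3 + 3·1) = (15, 6, 11)
w2 = Aw1 = (4·15 + 2·6 + 5·11; 2·15 + 1·6 + 1·11; 5·15 + 1·6 + 3·11) = (127, 47, 114)
Aw2 = (1172, 415, 1024)
w2·Aw2 = 127·1172 + 47·415 + 114·1024 = 285085; w2·w2 = 127·127 + 47·47 + 114·114 = 31334
λ ≈ 285085/31334 = 9.098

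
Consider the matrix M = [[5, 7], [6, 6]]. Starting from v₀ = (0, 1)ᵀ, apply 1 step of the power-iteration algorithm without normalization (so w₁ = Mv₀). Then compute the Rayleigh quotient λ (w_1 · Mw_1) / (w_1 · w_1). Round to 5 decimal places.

11.84706

w1 = Mv₀ = (7, 6)
Mw1 = (77, 78)
w1·Mw1 = 7·77 + 6·78 = 1007; w1·w1 = 7·7 + 6·6 = 85
λ ≈ 1007/85 = 11.84706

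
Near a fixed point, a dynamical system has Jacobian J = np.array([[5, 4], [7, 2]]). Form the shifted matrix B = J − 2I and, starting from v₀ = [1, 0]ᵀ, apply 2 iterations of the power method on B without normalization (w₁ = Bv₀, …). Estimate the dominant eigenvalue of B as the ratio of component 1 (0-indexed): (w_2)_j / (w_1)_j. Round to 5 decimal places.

B = J − 2I has rows (3, 4); (7, 0)
w1 = Bv₀ = (3·1 + 4·0; 7·1 + 0·0) = (3, 7)
w2 = Bw1 = (3·3 + 4·7; 7·3 + 0·7) = (37, 21)
Ratio: 21/7 = 3.00000

μ ≈ 3.00000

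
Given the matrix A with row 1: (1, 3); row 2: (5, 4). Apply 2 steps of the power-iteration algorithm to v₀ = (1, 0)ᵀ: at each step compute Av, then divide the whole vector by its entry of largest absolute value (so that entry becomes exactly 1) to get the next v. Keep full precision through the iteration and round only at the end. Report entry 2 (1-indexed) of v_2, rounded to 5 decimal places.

Av0 = (1.000000, 5.000000); divide by 5.000000 → v1 = (0.200000, 1.000000)
Av1 = (3.200000, 5.000000); divide by 5.000000 → v2 = (0.640000, 1.000000)
Requested entry of v2: 25/25 = 1.00000

1.00000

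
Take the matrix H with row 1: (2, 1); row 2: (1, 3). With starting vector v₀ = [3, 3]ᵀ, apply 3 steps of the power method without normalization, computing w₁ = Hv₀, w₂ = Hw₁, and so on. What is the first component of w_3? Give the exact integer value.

w1 = Hv₀ = (2·3 + 1·3; 1·3 + 3·3) = (9, 12)
w2 = Hw1 = (2·9 + 1·12; 1·9 + 3·12) = (30, 45)
w3 = Hw2 = (105, 165)
The requested component of w3 is 105.

105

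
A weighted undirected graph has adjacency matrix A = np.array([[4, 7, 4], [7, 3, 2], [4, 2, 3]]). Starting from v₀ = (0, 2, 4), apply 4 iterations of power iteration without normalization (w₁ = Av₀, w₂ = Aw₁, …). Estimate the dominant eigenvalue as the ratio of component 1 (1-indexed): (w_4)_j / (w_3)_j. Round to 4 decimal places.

λ ≈ 12.1185

w1 = Av₀ = (4·0 + 7·2 + 4·4; 7·0 + 3·2 + 2·4; 4·0 + 2·2 + 3·4) = (30, 14, 16)
w2 = Aw1 = (4·30 + 7·14 + 4·16; 7·30 + 3·14 + 2·16; 4·30 + 2·14 + 3·16) = (282, 284, 196)
w3 = Aw2 = (3900, 3218, 2284)
w4 = Aw3 = (47262, 41522, 28888)
Ratio at component: 47262 / 3900 = 12.1185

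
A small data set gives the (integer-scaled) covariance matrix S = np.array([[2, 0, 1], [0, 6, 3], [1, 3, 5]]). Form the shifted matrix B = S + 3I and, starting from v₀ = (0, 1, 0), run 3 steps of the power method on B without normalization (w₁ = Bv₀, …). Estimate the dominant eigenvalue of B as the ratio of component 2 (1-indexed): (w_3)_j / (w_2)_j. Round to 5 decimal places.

B = S + 3I has rows (5, 0, 1); (0, 9, 3); (1, 3, 8)
w1 = Bv₀ = (0, 9, 3)
w2 = Bw1 = (3, 90, 51)
w3 = Bw2 = (66, 963, 681)
Ratio: 963/90 = 10.70000

10.70000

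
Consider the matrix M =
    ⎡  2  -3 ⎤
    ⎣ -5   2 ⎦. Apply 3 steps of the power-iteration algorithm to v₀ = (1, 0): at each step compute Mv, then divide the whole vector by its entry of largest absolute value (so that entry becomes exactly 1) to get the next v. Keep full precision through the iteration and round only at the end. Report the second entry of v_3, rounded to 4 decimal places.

1.0000

Mv0 = (2.00000, -5.00000); divide by -5.00000 → v1 = (-0.40000, 1.00000)
Mv1 = (-3.80000, 4.00000); divide by 4.00000 → v2 = (-0.95000, 1.00000)
Mv2 = (-4.90000, 6.75000); divide by 6.75000 → v3 = (-0.72593, 1.00000)
Requested entry of v3: -135/-135 = 1.0000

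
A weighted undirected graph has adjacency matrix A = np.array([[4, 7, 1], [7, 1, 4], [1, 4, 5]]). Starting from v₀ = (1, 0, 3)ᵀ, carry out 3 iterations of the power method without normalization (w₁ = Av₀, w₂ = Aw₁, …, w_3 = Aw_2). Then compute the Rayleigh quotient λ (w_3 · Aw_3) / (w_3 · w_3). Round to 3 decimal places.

11.369

w1 = Av₀ = (7, 19, 16)
w2 = Aw1 = (177, 132, 163)
w3 = Aw2 = (1795, 2023, 1520)
Aw3 = (22861, 20668, 17487)
w3·Aw3 = 1795·22861 + 2023·20668 + 1520·17487 = 109427099; w3·w3 = 1795·1795 + 2023·2023 + 1520·1520 = 9624954
λ ≈ 109427099/9624954 = 11.369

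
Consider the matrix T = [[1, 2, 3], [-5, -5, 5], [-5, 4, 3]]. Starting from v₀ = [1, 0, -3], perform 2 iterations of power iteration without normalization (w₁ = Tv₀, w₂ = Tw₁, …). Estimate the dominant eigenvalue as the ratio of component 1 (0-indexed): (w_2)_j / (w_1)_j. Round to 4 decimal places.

w1 = Tv₀ = (1·1 + 2·0 + 3·(-3); (-5)·1 + (-5)·0 + 5·(-3); (-5)·1 + 4·0 + 3·(-3)) = (-8, -20, -14)
w2 = Tw1 = (1·(-8) + 2·(-20) + 3·(-14); (-5)·(-8) + (-5)·(-20) + 5·(-14); (-5)·(-8) + 4·(-20) + 3·(-14)) = (-90, 70, -82)
Ratio at component: 70 / -20 = -3.5000

λ ≈ -3.5000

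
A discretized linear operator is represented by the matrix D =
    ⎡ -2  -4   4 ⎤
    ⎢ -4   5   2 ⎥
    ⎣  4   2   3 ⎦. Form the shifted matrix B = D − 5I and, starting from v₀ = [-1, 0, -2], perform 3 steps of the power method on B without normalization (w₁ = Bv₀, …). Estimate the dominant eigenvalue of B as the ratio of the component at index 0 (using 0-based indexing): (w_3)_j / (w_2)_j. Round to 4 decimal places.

-11.5714

B = D − 5I has rows (-7, -4, 4); (-4, 0, 2); (4, 2, -2)
w1 = Bv₀ = ((-7)·(-1) + (-4)·0 + 4·(-2); (-4)·(-1) + 0·0 + 2·(-2); 4·(-1) + 2·0 + (-2)·(-2)) = (-1, 0, 0)
w2 = Bw1 = ((-7)·(-1) + (-4)·0 + 4·0; (-4)·(-1) + 0·0 + 2·0; 4·(-1) + 2·0 + (-2)·0) = (7, 4, -4)
w3 = Bw2 = (-81, -36, 44)
Ratio: -81/7 = -11.5714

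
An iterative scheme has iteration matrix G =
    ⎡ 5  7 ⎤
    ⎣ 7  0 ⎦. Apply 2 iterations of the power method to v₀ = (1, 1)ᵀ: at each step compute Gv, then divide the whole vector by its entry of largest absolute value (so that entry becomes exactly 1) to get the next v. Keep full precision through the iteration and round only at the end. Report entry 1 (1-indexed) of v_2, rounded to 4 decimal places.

Gv0 = (12.00000, 7.00000); divide by 12.00000 → v1 = (1.00000, 0.58333)
Gv1 = (9.08333, 7.00000); divide by 9.08333 → v2 = (1.00000, 0.77064)
Requested entry of v2: 109/109 = 1.0000

1.0000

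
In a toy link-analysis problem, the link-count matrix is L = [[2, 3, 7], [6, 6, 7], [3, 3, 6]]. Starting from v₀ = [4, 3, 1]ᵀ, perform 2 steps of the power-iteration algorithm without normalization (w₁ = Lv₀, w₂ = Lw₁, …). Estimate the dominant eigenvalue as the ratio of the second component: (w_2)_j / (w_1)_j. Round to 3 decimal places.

w1 = Lv₀ = (24, 49, 27)
w2 = Lw1 = (384, 627, 381)
Ratio at component: 627 / 49 = 12.796

λ ≈ 12.796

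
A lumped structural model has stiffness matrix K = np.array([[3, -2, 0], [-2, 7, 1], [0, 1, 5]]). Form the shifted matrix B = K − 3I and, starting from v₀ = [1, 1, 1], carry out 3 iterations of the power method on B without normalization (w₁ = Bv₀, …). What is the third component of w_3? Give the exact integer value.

B = K − 3I has rows (0, -2, 0); (-2, 4, 1); (0, 1, 2)
w1 = Bv₀ = (-2, 3, 3)
w2 = Bw1 = (-6, 19, 9)
w3 = Bw2 = (-38, 97, 37)
Requested component of w3: 37

37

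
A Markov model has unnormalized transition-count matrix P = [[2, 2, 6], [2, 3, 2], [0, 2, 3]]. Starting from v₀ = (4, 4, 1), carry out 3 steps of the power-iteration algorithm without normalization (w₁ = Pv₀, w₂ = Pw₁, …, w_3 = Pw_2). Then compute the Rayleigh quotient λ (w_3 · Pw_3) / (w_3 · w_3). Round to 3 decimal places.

6.536

w1 = Pv₀ = (22, 22, 11)
w2 = Pw1 = (154, 132, 77)
w3 = Pw2 = (1034, 858, 495)
Pw3 = (6754, 5632, 3201)
w3·Pw3 = 1034·6754 + 858·5632 + 495·3201 = 13400387; w3·w3 = 1034·1034 + 858·858 + 495·495 = 2050345
λ ≈ 13400387/2050345 = 6.536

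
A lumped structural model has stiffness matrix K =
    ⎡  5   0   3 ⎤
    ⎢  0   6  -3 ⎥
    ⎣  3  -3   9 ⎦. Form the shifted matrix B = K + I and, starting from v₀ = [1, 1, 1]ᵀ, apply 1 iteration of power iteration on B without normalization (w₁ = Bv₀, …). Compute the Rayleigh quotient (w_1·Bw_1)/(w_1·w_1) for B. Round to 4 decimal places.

B = K + I has rows (6, 0, 3); (0, 7, -3); (3, -3, 10)
w1 = Bv₀ = (9, 4, 10)
Bw1 = (84, -2, 115)
w1·Bw1 = 1898; w1·w1 = 197; μ ≈ 1898/197 = 9.6345

μ ≈ 9.6345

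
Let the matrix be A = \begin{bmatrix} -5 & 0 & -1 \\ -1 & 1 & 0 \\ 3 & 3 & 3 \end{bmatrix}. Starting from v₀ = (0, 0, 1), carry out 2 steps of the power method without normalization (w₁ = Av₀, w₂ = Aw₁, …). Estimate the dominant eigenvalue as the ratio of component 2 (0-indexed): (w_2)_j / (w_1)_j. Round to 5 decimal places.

w1 = Av₀ = (-1, 0, 3)
w2 = Aw1 = (2, 1, 6)
Ratio at component: 6 / 3 = 2.00000

2.00000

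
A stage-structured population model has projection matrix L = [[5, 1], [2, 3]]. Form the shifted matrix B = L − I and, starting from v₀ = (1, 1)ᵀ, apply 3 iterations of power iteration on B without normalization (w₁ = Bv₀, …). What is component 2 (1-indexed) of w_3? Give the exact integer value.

B = L − I has rows (4, 1); (2, 2)
w1 = Bv₀ = (4·1 + 1·1; 2·1 + 2·1) = (5, 4)
w2 = Bw1 = (4·5 + 1·4; 2·5 + 2·4) = (24, 18)
w3 = Bw2 = (114, 84)
Requested component of w3: 84

84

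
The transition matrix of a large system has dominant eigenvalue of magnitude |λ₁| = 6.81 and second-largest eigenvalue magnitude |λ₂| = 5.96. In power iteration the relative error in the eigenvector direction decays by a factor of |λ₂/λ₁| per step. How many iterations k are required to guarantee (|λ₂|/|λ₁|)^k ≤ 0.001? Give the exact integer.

|λ₂/λ₁| = 5.96/6.81 = 0.87518
Need k ≥ ln(0.001) / ln(0.87518) = -6.9078 / -0.1333 ≈ 51.813
Smallest integer k satisfying the bound: 52

52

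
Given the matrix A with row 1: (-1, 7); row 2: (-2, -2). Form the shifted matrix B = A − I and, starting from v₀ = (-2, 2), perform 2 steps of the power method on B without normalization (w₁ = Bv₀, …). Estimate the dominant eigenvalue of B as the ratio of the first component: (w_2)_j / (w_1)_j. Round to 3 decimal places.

B = A − I has rows (-2, 7); (-2, -3)
w1 = Bv₀ = (18, -2)
w2 = Bw1 = (-50, -30)
Ratio: -50/18 = -2.778

μ ≈ -2.778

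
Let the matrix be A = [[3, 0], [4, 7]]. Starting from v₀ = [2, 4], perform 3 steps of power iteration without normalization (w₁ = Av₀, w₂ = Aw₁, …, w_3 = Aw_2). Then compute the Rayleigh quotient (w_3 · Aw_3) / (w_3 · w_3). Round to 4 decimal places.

w1 = Av₀ = (6, 36)
w2 = Aw1 = (18, 276)
w3 = Aw2 = (54, 2004)
Aw3 = (162, 14244)
w3·Aw3 = 54·162 + 2004·14244 = 28553724; w3·w3 = 54·54 + 2004·2004 = 4018932
λ ≈ 28553724/4018932 = 7.1048

λ ≈ 7.1048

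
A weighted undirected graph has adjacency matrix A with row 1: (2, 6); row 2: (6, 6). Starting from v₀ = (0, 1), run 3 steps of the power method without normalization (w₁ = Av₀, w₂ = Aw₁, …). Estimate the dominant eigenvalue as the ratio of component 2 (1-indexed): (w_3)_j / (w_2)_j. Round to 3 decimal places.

λ ≈ 10.000

w1 = Av₀ = (2·0 + 6·1; 6·0 + 6·1) = (6, 6)
w2 = Aw1 = (2·6 + 6·6; 6·6 + 6·6) = (48, 72)
w3 = Aw2 = (528, 720)
Ratio at component: 720 / 72 = 10.000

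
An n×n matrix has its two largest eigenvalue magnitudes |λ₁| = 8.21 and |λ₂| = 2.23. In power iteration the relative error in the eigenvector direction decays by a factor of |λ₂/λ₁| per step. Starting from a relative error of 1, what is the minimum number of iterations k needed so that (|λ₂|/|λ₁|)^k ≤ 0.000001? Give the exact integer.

|λ₂/λ₁| = 2.23/8.21 = 0.27162
Need k ≥ ln(0.000001) / ln(0.27162) = -13.8155 / -1.3034 ≈ 10.600
Smallest integer k satisfying the bound: 11

11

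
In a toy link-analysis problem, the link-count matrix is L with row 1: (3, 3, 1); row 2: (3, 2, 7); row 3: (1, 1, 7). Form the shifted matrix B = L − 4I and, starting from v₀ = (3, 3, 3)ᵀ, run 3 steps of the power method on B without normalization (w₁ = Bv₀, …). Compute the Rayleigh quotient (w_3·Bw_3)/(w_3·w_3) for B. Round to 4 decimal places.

4.5752

B = L − 4I has rows (-1, 3, 1); (3, -2, 7); (1, 1, 3)
w1 = Bv₀ = (9, 24, 15)
w2 = Bw1 = (78, 84, 78)
w3 = Bw2 = (252, 612, 396)
Bw3 = (1980, 2304, 2052)
w3·Bw3 = 2721600; w3·w3 = 594864; μ ≈ 2721600/594864 = 4.5752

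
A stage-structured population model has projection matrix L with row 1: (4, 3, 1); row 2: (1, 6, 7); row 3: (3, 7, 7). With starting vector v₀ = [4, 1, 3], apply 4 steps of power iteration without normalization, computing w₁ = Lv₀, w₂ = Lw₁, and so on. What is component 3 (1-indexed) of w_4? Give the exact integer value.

114503

w1 = Lv₀ = (4·4 + 3·1 + 1·3; 1·4 + 6·1 + 7·3; 3·4 + 7·1 + 7·3) = (22, 31, 40)
w2 = Lw1 = (4·22 + 3·31 + 1·40; 1·22 + 6·31 + 7·40; 3·22 + 7·31 + 7·40) = (221, 488, 563)
w3 = Lw2 = (2911, 7090, 8020)
w4 = Lw3 = (40934, 101591, 114503)
The requested component of w4 is 114503.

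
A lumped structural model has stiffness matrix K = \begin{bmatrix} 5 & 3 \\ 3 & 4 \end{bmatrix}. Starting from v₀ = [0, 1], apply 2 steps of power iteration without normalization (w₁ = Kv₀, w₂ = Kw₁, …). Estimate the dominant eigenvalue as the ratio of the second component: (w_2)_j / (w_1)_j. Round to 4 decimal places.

6.2500

w1 = Kv₀ = (5·0 + 3·1; 3·0 + 4·1) = (3, 4)
w2 = Kw1 = (5·3 + 3·4; 3·3 + 4·4) = (27, 25)
Ratio at component: 25 / 4 = 6.2500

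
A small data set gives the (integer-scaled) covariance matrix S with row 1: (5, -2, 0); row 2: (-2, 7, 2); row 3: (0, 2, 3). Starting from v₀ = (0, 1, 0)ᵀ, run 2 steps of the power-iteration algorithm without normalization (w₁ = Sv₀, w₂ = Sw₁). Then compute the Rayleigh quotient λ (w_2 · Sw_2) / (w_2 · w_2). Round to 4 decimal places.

8.7231

w1 = Sv₀ = (5·0 + (-2)·1 + 0·0; (-2)·0 + 7·1 + 2·0; 0·0 + 2·1 + 3·0) = (-2, 7, 2)
w2 = Sw1 = (5·(-2) + (-2)·7 + 0·2; (-2)·(-2) + 7·7 + 2·2; 0·(-2) + 2·7 + 3·2) = (-24, 57, 20)
Sw2 = (-234, 487, 174)
w2·Sw2 = (-24)·(-234) + 57·487 + 20·174 = 36855; w2·w2 = (-24)·(-24) + 57·57 + 20·20 = 4225
λ ≈ 36855/4225 = 8.7231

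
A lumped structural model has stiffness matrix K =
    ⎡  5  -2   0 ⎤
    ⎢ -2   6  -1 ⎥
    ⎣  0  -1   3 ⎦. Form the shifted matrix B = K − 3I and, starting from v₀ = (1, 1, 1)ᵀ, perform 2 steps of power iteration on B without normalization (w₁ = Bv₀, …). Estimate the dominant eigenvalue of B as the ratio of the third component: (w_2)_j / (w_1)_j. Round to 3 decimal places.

B = K − 3I has rows (2, -2, 0); (-2, 3, -1); (0, -1, 0)
w1 = Bv₀ = (0, 0, -1)
w2 = Bw1 = (0, 1, 0)
Ratio: 0/-1 = 0.000

0.000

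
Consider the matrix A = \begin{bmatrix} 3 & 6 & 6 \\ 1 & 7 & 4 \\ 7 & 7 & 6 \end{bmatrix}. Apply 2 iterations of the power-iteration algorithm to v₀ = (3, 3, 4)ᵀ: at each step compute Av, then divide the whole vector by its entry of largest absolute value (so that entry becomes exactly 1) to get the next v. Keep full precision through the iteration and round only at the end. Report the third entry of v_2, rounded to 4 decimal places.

Av0 = (51.00000, 40.00000, 66.00000); divide by 66.00000 → v1 = (0.77273, 0.60606, 1.00000)
Av1 = (11.95455, 9.01515, 15.65152); divide by 15.65152 → v2 = (0.76379, 0.57599, 1.00000)
Requested entry of v2: 1033/1033 = 1.0000

1.0000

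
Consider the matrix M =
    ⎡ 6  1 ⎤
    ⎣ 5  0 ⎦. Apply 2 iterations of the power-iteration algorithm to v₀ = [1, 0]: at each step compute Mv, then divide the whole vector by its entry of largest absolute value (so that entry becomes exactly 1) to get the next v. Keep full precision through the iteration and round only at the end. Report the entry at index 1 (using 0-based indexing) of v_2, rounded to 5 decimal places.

0.73171

Mv0 = (6.000000, 5.000000); divide by 6.000000 → v1 = (1.000000, 0.833333)
Mv1 = (6.833333, 5.000000); divide by 6.833333 → v2 = (1.000000, 0.731707)
Requested entry of v2: 30/41 = 0.73171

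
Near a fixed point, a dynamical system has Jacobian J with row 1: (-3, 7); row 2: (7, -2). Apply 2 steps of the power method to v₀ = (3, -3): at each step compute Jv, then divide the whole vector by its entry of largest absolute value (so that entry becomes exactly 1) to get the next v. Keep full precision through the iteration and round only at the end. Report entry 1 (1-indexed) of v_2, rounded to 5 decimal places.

Jv0 = (-30.000000, 27.000000); divide by -30.000000 → v1 = (1.000000, -0.900000)
Jv1 = (-9.300000, 8.800000); divide by -9.300000 → v2 = (1.000000, -0.946237)
Requested entry of v2: 279/279 = 1.00000

1.00000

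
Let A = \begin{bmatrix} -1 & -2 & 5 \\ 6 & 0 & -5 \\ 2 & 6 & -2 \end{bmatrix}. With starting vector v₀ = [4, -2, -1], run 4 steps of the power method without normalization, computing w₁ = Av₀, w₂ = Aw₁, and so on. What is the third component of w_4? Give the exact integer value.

w1 = Av₀ = ((-1)·4 + (-2)·(-2) + 5·(-1); 6·4 + 0·(-2) + (-5)·(-1); 2·4 + 6·(-2) + (-2)·(-1)) = (-5, 29, -2)
w2 = Aw1 = ((-1)·(-5) + (-2)·29 + 5·(-2); 6·(-5) + 0·29 + (-5)·(-2); 2·(-5) + 6·29 + (-2)·(-2)) = (-63, -20, 168)
w3 = Aw2 = (943, -1218, -582)
w4 = Aw3 = (-1417, 8568, -4258)
The requested component of w4 is -4258.

-4258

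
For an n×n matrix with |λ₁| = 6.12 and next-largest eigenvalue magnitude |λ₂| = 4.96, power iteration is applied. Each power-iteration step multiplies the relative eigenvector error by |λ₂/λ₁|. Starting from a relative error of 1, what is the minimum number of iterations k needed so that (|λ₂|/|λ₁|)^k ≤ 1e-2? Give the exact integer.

|λ₂/λ₁| = 4.96/6.12 = 0.81046
Need k ≥ ln(1e-2) / ln(0.81046) = -4.6052 / -0.2102 ≈ 21.913
Smallest integer k satisfying the bound: 22

22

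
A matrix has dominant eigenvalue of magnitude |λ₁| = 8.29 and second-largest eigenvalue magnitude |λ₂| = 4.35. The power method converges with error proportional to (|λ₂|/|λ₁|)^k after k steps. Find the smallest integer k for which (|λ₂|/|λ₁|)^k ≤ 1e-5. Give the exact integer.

|λ₂/λ₁| = 4.35/8.29 = 0.52473
Need k ≥ ln(1e-5) / ln(0.52473) = -11.5129 / -0.6449 ≈ 17.853
Smallest integer k satisfying the bound: 18

18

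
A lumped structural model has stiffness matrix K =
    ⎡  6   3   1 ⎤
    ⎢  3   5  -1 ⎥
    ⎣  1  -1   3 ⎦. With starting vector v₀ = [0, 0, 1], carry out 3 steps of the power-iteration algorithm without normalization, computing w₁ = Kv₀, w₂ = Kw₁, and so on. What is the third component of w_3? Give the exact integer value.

w1 = Kv₀ = (6·0 + 3·0 + 1·1; 3·0 + 5·0 + (-1)·1; 1·0 + (-1)·0 + 3·1) = (1, -1, 3)
w2 = Kw1 = (6·1 + 3·(-1) + 1·3; 3·1 + 5·(-1) + (-1)·3; 1·1 + (-1)·(-1) + 3·3) = (6, -5, 11)
w3 = Kw2 = (32, -18, 44)
The requested component of w3 is 44.

44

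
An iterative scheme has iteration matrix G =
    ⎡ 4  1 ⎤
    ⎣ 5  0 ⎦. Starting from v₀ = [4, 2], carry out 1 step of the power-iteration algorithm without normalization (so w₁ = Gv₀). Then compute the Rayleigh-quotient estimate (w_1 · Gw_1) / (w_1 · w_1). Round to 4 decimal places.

λ ≈ 4.7735

w1 = Gv₀ = (4·4 + 1·2; 5·4 + 0·2) = (18, 20)
Gw1 = (92, 90)
w1·Gw1 = 18·92 + 20·90 = 3456; w1·w1 = 18·18 + 20·20 = 724
λ ≈ 3456/724 = 4.7735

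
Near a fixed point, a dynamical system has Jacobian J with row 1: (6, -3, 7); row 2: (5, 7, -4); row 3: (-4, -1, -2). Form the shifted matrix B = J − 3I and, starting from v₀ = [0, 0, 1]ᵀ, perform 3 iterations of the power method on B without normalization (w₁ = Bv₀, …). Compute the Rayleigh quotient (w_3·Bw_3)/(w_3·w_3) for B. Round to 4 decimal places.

B = J − 3I has rows (3, -3, 7); (5, 4, -4); (-4, -1, -5)
w1 = Bv₀ = (7, -4, -5)
w2 = Bw1 = (-2, 39, 1)
w3 = Bw2 = (-116, 142, -36)
Bw3 = (-1026, 132, 502)
w3·Bw3 = 119688; w3·w3 = 34916; μ ≈ 119688/34916 = 3.4279

3.4279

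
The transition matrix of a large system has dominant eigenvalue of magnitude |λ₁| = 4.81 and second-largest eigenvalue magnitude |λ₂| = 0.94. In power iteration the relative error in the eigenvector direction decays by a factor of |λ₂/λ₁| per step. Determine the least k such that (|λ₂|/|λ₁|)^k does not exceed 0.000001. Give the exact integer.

9

|λ₂/λ₁| = 0.94/4.81 = 0.19543
Need k ≥ ln(0.000001) / ln(0.19543) = -13.8155 / -1.6326 ≈ 8.462
Smallest integer k satisfying the bound: 9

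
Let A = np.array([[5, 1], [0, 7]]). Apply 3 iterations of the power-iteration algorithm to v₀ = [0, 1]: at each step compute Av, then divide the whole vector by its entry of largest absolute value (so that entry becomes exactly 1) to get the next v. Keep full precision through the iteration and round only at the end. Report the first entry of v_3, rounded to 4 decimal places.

Av0 = (1.00000, 7.00000); divide by 7.00000 → v1 = (0.14286, 1.00000)
Av1 = (1.71429, 7.00000); divide by 7.00000 → v2 = (0.24490, 1.00000)
Av2 = (2.22449, 7.00000); divide by 7.00000 → v3 = (0.31778, 1.00000)
Requested entry of v3: 109/343 = 0.3178

0.3178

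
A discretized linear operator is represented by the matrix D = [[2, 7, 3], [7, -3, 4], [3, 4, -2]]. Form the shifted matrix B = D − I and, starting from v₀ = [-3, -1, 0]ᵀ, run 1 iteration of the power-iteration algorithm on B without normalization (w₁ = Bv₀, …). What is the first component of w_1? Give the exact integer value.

-10

B = D − I has rows (1, 7, 3); (7, -4, 4); (3, 4, -3)
w1 = Bv₀ = (1·(-3) + 7·(-1) + 3·0; 7·(-3) + (-4)·(-1) + 4·0; 3·(-3) + 4·(-1) + (-3)·0) = (-10, -17, -13)
Requested component of w1: -10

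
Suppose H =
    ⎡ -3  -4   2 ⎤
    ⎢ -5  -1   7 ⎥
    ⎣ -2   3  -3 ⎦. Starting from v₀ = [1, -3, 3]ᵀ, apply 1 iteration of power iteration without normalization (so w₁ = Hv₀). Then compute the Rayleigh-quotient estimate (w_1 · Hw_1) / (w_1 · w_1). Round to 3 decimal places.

λ ≈ -8.723

w1 = Hv₀ = ((-3)·1 + (-4)·(-3) + 2·3; (-5)·1 + (-1)·(-3) + 7·3; (-2)·1 + 3·(-3) + (-3)·3) = (15, 19, -20)
Hw1 = (-161, -234, 87)
w1·Hw1 = 15·(-161) + 19·(-234) + (-20)·87 = -8601; w1·w1 = 15·15 + 19·19 + (-20)·(-20) = 986
λ ≈ -8601/986 = -8.723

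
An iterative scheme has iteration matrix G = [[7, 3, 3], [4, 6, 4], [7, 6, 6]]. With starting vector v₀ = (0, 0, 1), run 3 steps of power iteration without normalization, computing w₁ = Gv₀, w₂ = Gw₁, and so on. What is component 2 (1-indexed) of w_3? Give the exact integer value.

888

w1 = Gv₀ = (7·0 + 3·0 + 3·1; 4·0 + 6·0 + 4·1; 7·0 + 6·0 + 6·1) = (3, 4, 6)
w2 = Gw1 = (7·3 + 3·4 + 3·6; 4·3 + 6·4 + 4·6; 7·3 + 6·4 + 6·6) = (51, 60, 81)
w3 = Gw2 = (780, 888, 1203)
The requested component of w3 is 888.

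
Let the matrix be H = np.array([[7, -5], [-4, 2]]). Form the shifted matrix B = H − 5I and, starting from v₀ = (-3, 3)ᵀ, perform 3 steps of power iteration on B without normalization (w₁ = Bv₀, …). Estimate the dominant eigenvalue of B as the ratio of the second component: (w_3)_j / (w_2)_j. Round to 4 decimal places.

0.0400

B = H − 5I has rows (2, -5); (-4, -3)
w1 = Bv₀ = (2·(-3) + (-5)·3; (-4)·(-3) + (-3)·3) = (-21, 3)
w2 = Bw1 = (2·(-21) + (-5)·3; (-4)·(-21) + (-3)·3) = (-57, 75)
w3 = Bw2 = (-489, 3)
Ratio: 3/75 = 0.0400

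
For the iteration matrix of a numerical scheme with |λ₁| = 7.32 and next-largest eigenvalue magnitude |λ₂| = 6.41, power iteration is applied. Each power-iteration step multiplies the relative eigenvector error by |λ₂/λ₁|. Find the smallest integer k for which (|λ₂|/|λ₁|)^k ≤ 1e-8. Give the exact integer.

|λ₂/λ₁| = 6.41/7.32 = 0.87568
Need k ≥ ln(1e-8) / ln(0.87568) = -18.4207 / -0.1328 ≈ 138.761
Smallest integer k satisfying the bound: 139

139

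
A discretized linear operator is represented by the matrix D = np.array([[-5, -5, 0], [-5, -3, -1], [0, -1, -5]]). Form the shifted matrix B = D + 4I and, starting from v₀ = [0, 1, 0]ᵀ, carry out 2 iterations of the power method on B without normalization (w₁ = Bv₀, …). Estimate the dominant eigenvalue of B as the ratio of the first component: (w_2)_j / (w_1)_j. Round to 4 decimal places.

B = D + 4I has rows (-1, -5, 0); (-5, 1, -1); (0, -1, -1)
w1 = Bv₀ = ((-1)·0 + (-5)·1 + 0·0; (-5)·0 + 1·1 + (-1)·0; 0·0 + (-1)·1 + (-1)·0) = (-5, 1, -1)
w2 = Bw1 = ((-1)·(-5) + (-5)·1 + 0·(-1); (-5)·(-5) + 1·1 + (-1)·(-1); 0·(-5) + (-1)·1 + (-1)·(-1)) = (0, 27, 0)
Ratio: 0/-5 = 0.0000

μ ≈ 0.0000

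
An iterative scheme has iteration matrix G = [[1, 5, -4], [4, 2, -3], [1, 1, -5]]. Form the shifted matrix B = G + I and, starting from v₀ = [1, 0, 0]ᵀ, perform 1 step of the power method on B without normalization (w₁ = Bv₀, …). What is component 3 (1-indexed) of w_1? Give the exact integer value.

B = G + I has rows (2, 5, -4); (4, 3, -3); (1, 1, -4)
w1 = Bv₀ = (2·1 + 5·0 + (-4)·0; 4·1 + 3·0 + (-3)·0; 1·1 + 1·0 + (-4)·0) = (2, 4, 1)
Requested component of w1: 1

1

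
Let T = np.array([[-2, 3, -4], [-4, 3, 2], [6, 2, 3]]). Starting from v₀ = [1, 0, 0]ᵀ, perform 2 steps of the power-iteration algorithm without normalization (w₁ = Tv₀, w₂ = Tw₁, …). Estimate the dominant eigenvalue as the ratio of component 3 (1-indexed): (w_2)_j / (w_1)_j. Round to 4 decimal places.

w1 = Tv₀ = (-2, -4, 6)
w2 = Tw1 = (-32, 8, -2)
Ratio at component: -2 / 6 = -0.3333

λ ≈ -0.3333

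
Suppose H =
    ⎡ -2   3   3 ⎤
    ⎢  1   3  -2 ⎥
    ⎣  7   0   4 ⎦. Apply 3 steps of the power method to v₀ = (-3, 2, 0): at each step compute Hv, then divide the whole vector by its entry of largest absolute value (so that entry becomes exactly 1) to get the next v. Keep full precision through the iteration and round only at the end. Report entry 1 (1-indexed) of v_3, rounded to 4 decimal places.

-0.6319

Hv0 = (12.00000, 3.00000, -21.00000); divide by -21.00000 → v1 = (-0.57143, -0.14286, 1.00000)
Hv1 = (3.71429, -3.00000, 0.00000); divide by 3.71429 → v2 = (1.00000, -0.80769, 0.00000)
Hv2 = (-4.42308, -1.42308, 7.00000); divide by 7.00000 → v3 = (-0.63187, -0.20330, 1.00000)
Requested entry of v3: 345/-546 = -0.6319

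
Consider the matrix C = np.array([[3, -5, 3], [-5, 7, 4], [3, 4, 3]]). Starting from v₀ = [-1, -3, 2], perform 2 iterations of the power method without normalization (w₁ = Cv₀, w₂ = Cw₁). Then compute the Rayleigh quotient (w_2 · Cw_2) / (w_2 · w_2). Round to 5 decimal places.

w1 = Cv₀ = (18, -8, -9)
w2 = Cw1 = (67, -182, -5)
Cw2 = (1096, -1629, -542)
w2·Cw2 = 67·1096 + (-182)·(-1629) + (-5)·(-542) = 372620; w2·w2 = 67·67 + (-182)·(-182) + (-5)·(-5) = 37638
λ ≈ 372620/37638 = 9.90010

9.90010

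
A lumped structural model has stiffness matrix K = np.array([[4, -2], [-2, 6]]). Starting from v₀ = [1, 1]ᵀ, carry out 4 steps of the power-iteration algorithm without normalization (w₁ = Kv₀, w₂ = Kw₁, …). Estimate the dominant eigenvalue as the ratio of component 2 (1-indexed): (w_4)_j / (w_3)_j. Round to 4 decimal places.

w1 = Kv₀ = (4·1 + (-2)·1; (-2)·1 + 6·1) = (2, 4)
w2 = Kw1 = (4·2 + (-2)·4; (-2)·2 + 6·4) = (0, 20)
w3 = Kw2 = (-40, 120)
w4 = Kw3 = (-400, 800)
Ratio at component: 800 / 120 = 6.6667

6.6667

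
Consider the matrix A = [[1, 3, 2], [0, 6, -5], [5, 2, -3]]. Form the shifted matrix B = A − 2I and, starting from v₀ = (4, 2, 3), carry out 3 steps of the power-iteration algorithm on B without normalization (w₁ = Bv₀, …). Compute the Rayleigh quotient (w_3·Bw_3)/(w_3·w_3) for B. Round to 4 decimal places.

μ ≈ 2.7479

B = A − 2I has rows (-1, 3, 2); (0, 4, -5); (5, 2, -5)
w1 = Bv₀ = ((-1)·4 + 3·2 + 2·3; 0·4 + 4·2 + (-5)·3; 5·4 + 2·2 + (-5)·3) = (8, -7, 9)
w2 = Bw1 = ((-1)·8 + 3·(-7) + 2·9; 0·8 + 4·(-7) + (-5)·9; 5·8 + 2·(-7) + (-5)·9) = (-11, -73, -19)
w3 = Bw2 = (-246, -197, -106)
Bw3 = (-557, -258, -1094)
w3·Bw3 = 303812; w3·w3 = 110561; μ ≈ 303812/110561 = 2.7479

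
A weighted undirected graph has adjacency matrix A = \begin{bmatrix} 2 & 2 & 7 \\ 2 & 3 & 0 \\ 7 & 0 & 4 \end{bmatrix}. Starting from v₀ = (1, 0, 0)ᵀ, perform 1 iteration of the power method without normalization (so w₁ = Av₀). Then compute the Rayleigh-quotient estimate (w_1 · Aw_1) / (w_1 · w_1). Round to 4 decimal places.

7.5088

w1 = Av₀ = (2·1 + 2·0 + 7·0; 2·1 + 3·0 + 0·0; 7·1 + 0·0 + 4·0) = (2, 2, 7)
Aw1 = (57, 10, 42)
w1·Aw1 = 2·57 + 2·10 + 7·42 = 428; w1·w1 = 2·2 + 2·2 + 7·7 = 57
λ ≈ 428/57 = 7.5088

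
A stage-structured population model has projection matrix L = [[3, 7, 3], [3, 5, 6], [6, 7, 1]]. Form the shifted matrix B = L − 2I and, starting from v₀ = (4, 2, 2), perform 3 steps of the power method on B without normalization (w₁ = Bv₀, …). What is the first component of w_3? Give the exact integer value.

B = L − 2I has rows (1, 7, 3); (3, 3, 6); (6, 7, -1)
w1 = Bv₀ = (1·4 + 7·2 + 3·2; 3·4 + 3·2 + 6·2; 6·4 + 7·2 + (-1)·2) = (24, 30, 36)
w2 = Bw1 = (1·24 + 7·30 + 3·36; 3·24 + 3·30 + 6·36; 6·24 + 7·30 + (-1)·36) = (342, 378, 318)
w3 = Bw2 = (3942, 4068, 4380)
Requested component of w3: 3942

3942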